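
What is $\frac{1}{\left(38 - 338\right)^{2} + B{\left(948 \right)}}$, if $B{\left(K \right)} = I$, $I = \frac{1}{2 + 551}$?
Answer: $\frac{553}{49770001} \approx 1.1111 \cdot 10^{-5}$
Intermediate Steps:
$I = \frac{1}{553} \approx 0.0018083$
$B{\left(K \right)} = \frac{1}{553}$
$\frac{1}{\left(38 - 338\right)^{2} + B{\left(948 \right)}} = \frac{1}{\left(38 - 338\right)^{2} + \frac{1}{553}} = \frac{1}{\left(-300\right)^{2} + \frac{1}{553}} = \frac{1}{90000 + \frac{1}{553}} = \frac{1}{\frac{49770001}{553}} = \frac{553}{49770001}$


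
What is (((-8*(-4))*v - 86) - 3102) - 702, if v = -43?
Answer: -5266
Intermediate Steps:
(((-8*(-4))*v - 86) - 3102) - 702 = ((-8*(-4)*(-43) - 86) - 3102) - 702 = ((32*(-43) - 86) - 3102) - 702 = ((-1376 - 86) - 3102) - 702 = (-1462 - 3102) - 702 = -4564 - 702 = -5266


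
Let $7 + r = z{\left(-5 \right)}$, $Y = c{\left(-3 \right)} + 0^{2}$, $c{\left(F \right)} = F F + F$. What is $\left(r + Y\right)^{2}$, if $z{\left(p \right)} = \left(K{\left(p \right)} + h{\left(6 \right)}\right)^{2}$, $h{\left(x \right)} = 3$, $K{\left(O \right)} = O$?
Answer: $9$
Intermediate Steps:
$c{\left(F \right)} = F + F^{2}$ ($c{\left(F \right)} = F^{2} + F = F + F^{2}$)
$z{\left(p \right)} = \left(3 + p\right)^{2}$ ($z{\left(p \right)} = \left(p + 3\right)^{2} = \left(3 + p\right)^{2}$)
$Y = 6$ ($Y = - 3 \left(1 - 3\right) + 0^{2} = \left(-3\right) \left(-2\right) + 0 = 6 + 0 = 6$)
$r = -3$ ($r = -7 + \left(3 - 5\right)^{2} = -7 + \left(-2\right)^{2} = -7 + 4 = -3$)
$\left(r + Y\right)^{2} = \left(-3 + 6\right)^{2} = 3^{2} = 9$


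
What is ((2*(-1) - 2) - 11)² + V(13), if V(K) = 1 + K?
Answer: 239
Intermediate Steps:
((2*(-1) - 2) - 11)² + V(13) = ((2*(-1) - 2) - 11)² + (1 + 13) = ((-2 - 2) - 11)² + 14 = (-4 - 11)² + 14 = (-15)² + 14 = 225 + 14 = 239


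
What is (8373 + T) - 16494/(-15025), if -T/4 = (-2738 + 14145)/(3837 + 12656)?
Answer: 2074477207067/247807325 ≈ 8371.3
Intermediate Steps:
T = -45628/16493 (T = -4*(-2738 + 14145)/(3837 + 12656) = -45628/16493 ≈ -2.7665)
(8373 + T) - 16494/(-15025) = (8373 - 45628/16493) - 16494/(-15025) = 138050261/16493 - 16494*(-1/15025) = 138050261/16493 + 16494/15025 = 2074477207067/247807325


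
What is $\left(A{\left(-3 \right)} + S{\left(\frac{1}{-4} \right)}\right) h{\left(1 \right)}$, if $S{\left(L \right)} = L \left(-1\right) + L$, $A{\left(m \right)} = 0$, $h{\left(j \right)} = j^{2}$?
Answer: $0$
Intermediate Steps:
$S{\left(L \right)} = 0$ ($S{\left(L \right)} = - L + L = 0$)
$\left(A{\left(-3 \right)} + S{\left(\frac{1}{-4} \right)}\right) h{\left(1 \right)} = \left(0 + 0\right) 1^{2} = 0 \cdot 1 = 0$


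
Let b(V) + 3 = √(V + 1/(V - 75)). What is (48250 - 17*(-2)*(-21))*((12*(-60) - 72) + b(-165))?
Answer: -37791120 + 2364916*I*√15/15 ≈ -3.7791e+7 + 6.1062e+5*I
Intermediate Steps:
b(V) = -3 + √(V + 1/(-75 + V)) (b(V) = -3 + √(V + 1/(V - 75)) = -3 + √(V + 1/(-75 + V)))
(48250 - 17*(-2)*(-21))*((12*(-60) - 72) + b(-165)) = (48250 - 17*(-2)*(-21))*((12*(-60) - 72) + (-3 + √((1 - 165*(-75 - 165))/(-75 - 165)))) = (48250 + 34*(-21))*((-720 - 72) + (-3 + √((1 - 165*(-240))/(-240)))) = (48250 - 714)*(-792 + (-3 + √(-(1 + 39600)/240))) = 47536*(-792 + (-3 + √(-1/240*39601))) = 47536*(-792 + (-3 + √(-39601/240))) = 47536*(-792 + (-3 + 199*I*√15/60)) = 47536*(-795 + 199*I*√15/60) = -37791120 + 2364916*I*√15/15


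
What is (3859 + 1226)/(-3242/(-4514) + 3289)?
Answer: 11476845/7424894 ≈ 1.5457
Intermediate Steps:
(3859 + 1226)/(-3242/(-4514) + 3289) = 5085/(-3242*(-1/4514) + 3289) = 5085/(1621/2257 + 3289) = 5085/(7424894/2257) = 5085*(2257/7424894) = 11476845/7424894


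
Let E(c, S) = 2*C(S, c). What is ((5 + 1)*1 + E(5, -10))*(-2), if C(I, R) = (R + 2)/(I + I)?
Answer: -53/5 ≈ -10.600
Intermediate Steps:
C(I, R) = (2 + R)/(2*I) (C(I, R) = (2 + R)/((2*I)) = (2 + R)*(1/(2*I)) = (2 + R)/(2*I))
E(c, S) = (2 + c)/S (E(c, S) = 2*((2 + c)/(2*S)) = (2 + c)/S)
((5 + 1)*1 + E(5, -10))*(-2) = ((5 + 1)*1 + (2 + 5)/(-10))*(-2) = (6*1 - 1/10*7)*(-2) = (6 - 7/10)*(-2) = (53/10)*(-2) = -53/5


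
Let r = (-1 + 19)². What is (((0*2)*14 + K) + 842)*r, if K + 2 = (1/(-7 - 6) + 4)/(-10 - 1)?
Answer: 38902356/143 ≈ 2.7204e+5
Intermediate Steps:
r = 324 (r = 18² = 324)
K = -337/143 (K = -2 + (1/(-7 - 6) + 4)/(-10 - 1) = -2 + (1/(-13) + 4)/(-11) = -2 + (-1/13 + 4)*(-1/11) = -2 + (51/13)*(-1/11) = -2 - 51/143 = -337/143 ≈ -2.3566)
(((0*2)*14 + K) + 842)*r = (((0*2)*14 - 337/143) + 842)*324 = ((0*14 - 337/143) + 842)*324 = ((0 - 337/143) + 842)*324 = (-337/143 + 842)*324 = (120069/143)*324 = 38902356/143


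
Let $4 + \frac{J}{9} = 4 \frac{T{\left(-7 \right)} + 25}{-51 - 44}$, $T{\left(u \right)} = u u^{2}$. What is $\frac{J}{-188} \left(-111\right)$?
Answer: $\frac{222777}{4465} \approx 49.894$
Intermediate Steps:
$T{\left(u \right)} = u^{3}$
$J = \frac{8028}{95}$ ($J = -36 + 9 \cdot 4 \frac{\left(-7\right)^{3} + 25}{-51 - 44} = -36 + 9 \cdot 4 \frac{-343 + 25}{-95} = -36 + 9 \cdot 4 \left(\left(-318\right) \left(- \frac{1}{95}\right)\right) = -36 + 9 \cdot 4 \cdot \frac{318}{95} = -36 + 9 \cdot \frac{1272}{95} = -36 + \frac{11448}{95} = \frac{8028}{95} \approx 84.505$)
$\frac{J}{-188} \left(-111\right) = \frac{8028}{95 \left(-188\right)} \left(-111\right) = \frac{8028}{95} \left(- \frac{1}{188}\right) \left(-111\right) = \left(- \frac{2007}{4465}\right) \left(-111\right) = \frac{222777}{4465}$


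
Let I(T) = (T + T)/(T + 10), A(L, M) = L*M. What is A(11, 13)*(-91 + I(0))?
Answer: -13013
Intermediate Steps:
I(T) = 2*T/(10 + T) (I(T) = (2*T)/(10 + T) = 2*T/(10 + T))
A(11, 13)*(-91 + I(0)) = (11*13)*(-91 + 2*0/(10 + 0)) = 143*(-91 + 2*0/10) = 143*(-91 + 2*0*(⅒)) = 143*(-91 + 0) = 143*(-91) = -13013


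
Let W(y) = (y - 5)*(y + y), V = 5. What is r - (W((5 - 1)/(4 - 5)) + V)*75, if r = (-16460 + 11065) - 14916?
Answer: -26086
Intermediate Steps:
W(y) = 2*y*(-5 + y) (W(y) = (-5 + y)*(2*y) = 2*y*(-5 + y))
r = -20311 (r = -5395 - 14916 = -20311)
r - (W((5 - 1)/(4 - 5)) + V)*75 = -20311 - (2*((5 - 1)/(4 - 5))*(-5 + (5 - 1)/(4 - 5)) + 5)*75 = -20311 - (2*(4/(-1))*(-5 + 4/(-1)) + 5)*75 = -20311 - (2*(4*(-1))*(-5 + 4*(-1)) + 5)*75 = -20311 - (2*(-4)*(-5 - 4) + 5)*75 = -20311 - (2*(-4)*(-9) + 5)*75 = -20311 - (72 + 5)*75 = -20311 - 77*75 = -20311 - 1*5775 = -20311 - 5775 = -26086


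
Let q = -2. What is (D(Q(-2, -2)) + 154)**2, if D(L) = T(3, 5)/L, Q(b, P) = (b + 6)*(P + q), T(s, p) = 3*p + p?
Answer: 373321/16 ≈ 23333.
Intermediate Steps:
T(s, p) = 4*p
Q(b, P) = (-2 + P)*(6 + b) (Q(b, P) = (b + 6)*(P - 2) = (6 + b)*(-2 + P) = (-2 + P)*(6 + b))
D(L) = 20/L (D(L) = (4*5)/L = 20/L)
(D(Q(-2, -2)) + 154)**2 = (20/(-12 - 2*(-2) + 6*(-2) - 2*(-2)) + 154)**2 = (20/(-12 + 4 - 12 + 4) + 154)**2 = (20/(-16) + 154)**2 = (20*(-1/16) + 154)**2 = (-5/4 + 154)**2 = (611/4)**2 = 373321/16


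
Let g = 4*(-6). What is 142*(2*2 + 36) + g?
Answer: 5656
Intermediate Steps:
g = -24
142*(2*2 + 36) + g = 142*(2*2 + 36) - 24 = 142*(4 + 36) - 24 = 142*40 - 24 = 5680 - 24 = 5656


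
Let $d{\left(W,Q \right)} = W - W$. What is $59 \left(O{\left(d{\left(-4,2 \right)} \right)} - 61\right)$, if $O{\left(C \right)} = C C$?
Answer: $-3599$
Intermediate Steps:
$d{\left(W,Q \right)} = 0$
$O{\left(C \right)} = C^{2}$
$59 \left(O{\left(d{\left(-4,2 \right)} \right)} - 61\right) = 59 \left(0^{2} - 61\right) = 59 \left(0 - 61\right) = 59 \left(-61\right) = -3599$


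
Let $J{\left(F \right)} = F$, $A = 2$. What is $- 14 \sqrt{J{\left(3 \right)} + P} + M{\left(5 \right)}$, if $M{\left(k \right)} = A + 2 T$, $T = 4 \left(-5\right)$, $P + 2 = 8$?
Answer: $-80$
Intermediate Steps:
$P = 6$ ($P = -2 + 8 = 6$)
$T = -20$
$M{\left(k \right)} = -38$ ($M{\left(k \right)} = 2 + 2 \left(-20\right) = 2 - 40 = -38$)
$- 14 \sqrt{J{\left(3 \right)} + P} + M{\left(5 \right)} = - 14 \sqrt{3 + 6} - 38 = - 14 \sqrt{9} - 38 = \left(-14\right) 3 - 38 = -42 - 38 = -80$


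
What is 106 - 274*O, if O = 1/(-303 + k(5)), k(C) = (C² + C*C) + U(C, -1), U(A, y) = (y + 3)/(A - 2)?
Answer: 81064/757 ≈ 107.09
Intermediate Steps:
U(A, y) = (3 + y)/(-2 + A)
k(C) = 2*C² + 2/(-2 + C) (k(C) = (C² + C*C) + (3 - 1)/(-2 + C) = (C² + C²) + 2/(-2 + C) = 2*C² + 2/(-2 + C))
O = -3/757 (O = 1/(-303 + 2*(1 + 5²*(-2 + 5))/(-2 + 5)) = 1/(-303 + 2*(1 + 25*3)/3) = 1/(-303 + 2*(⅓)*(1 + 75)) = 1/(-303 + 2*(⅓)*76) = 1/(-303 + 152/3) = 1/(-757/3) = -3/757 ≈ -0.0039630)
106 - 274*O = 106 - 274*(-3/757) = 106 + 822/757 = 81064/757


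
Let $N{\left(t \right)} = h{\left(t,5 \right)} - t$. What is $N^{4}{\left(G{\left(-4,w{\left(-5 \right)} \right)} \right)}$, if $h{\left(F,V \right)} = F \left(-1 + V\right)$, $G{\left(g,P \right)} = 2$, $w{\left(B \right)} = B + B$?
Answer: $1296$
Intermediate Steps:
$w{\left(B \right)} = 2 B$
$N{\left(t \right)} = 3 t$ ($N{\left(t \right)} = t \left(-1 + 5\right) - t = t 4 - t = 4 t - t = 3 t$)
$N^{4}{\left(G{\left(-4,w{\left(-5 \right)} \right)} \right)} = \left(3 \cdot 2\right)^{4} = 6^{4} = 1296$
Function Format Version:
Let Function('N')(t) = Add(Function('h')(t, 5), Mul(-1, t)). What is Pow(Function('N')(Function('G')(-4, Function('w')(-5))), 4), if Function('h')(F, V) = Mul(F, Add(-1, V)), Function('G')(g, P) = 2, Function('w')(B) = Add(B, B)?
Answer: 1296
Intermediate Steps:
Function('w')(B) = Mul(2, B)
Function('N')(t) = Mul(3, t) (Function('N')(t) = Add(Mul(t, Add(-1, 5)), Mul(-1, t)) = Add(Mul(t, 4), Mul(-1, t)) = Add(Mul(4, t), Mul(-1, t)) = Mul(3, t))
Pow(Function('N')(Function('G')(-4, Function('w')(-5))), 4) = Pow(Mul(3, 2), 4) = Pow(6, 4) = 1296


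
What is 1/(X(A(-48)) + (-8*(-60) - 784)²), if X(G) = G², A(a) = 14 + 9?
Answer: 1/92945 ≈ 1.0759e-5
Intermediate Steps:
A(a) = 23
1/(X(A(-48)) + (-8*(-60) - 784)²) = 1/(23² + (-8*(-60) - 784)²) = 1/(529 + (480 - 784)²) = 1/(529 + (-304)²) = 1/(529 + 92416) = 1/92945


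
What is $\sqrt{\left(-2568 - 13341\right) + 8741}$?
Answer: $32 i \sqrt{7} \approx 84.664 i$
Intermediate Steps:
$\sqrt{\left(-2568 - 13341\right) + 8741} = \sqrt{-15909 + 8741} = \sqrt{-7168} = 32 i \sqrt{7}$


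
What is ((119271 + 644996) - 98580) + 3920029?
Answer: 4585716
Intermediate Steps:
((119271 + 644996) - 98580) + 3920029 = (764267 - 98580) + 3920029 = 665687 + 3920029 = 4585716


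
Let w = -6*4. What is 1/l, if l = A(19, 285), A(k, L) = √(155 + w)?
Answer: √131/131 ≈ 0.087370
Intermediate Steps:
w = -24
A(k, L) = √131 (A(k, L) = √(155 - 24) = √131)
l = √131 ≈ 11.446
1/l = 1/(√131) = √131/131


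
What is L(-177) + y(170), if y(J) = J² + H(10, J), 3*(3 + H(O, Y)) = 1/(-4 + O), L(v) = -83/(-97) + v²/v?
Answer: 50146711/1746 ≈ 28721.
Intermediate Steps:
L(v) = 83/97 + v (L(v) = -83*(-1/97) + v = 83/97 + v)
H(O, Y) = -3 + 1/(3*(-4 + O))
y(J) = -53/18 + J² (y(J) = J² + (37 - 9*10)/(3*(-4 + 10)) = J² + (⅓)*(37 - 90)/6 = J² + (⅓)*(⅙)*(-53) = J² - 53/18 = -53/18 + J²)
L(-177) + y(170) = (83/97 - 177) + (-53/18 + 170²) = -17086/97 + (-53/18 + 28900) = -17086/97 + 520147/18 = 50146711/1746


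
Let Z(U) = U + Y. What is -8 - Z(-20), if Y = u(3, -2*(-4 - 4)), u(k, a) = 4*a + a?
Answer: -68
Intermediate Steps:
u(k, a) = 5*a
Y = 80 (Y = 5*(-2*(-4 - 4)) = 5*(-2*(-8)) = 5*16 = 80)
Z(U) = 80 + U (Z(U) = U + 80 = 80 + U)
-8 - Z(-20) = -8 - (80 - 20) = -8 - 1*60 = -8 - 60 = -68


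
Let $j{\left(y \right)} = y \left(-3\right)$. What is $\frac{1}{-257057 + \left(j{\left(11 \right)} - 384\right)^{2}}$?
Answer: $- \frac{1}{83168} \approx -1.2024 \cdot 10^{-5}$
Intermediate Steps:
$j{\left(y \right)} = - 3 y$
$\frac{1}{-257057 + \left(j{\left(11 \right)} - 384\right)^{2}} = \frac{1}{-257057 + \left(\left(-3\right) 11 - 384\right)^{2}} = \frac{1}{-257057 + \left(-33 - 384\right)^{2}} = \frac{1}{-257057 + \left(-417\right)^{2}} = \frac{1}{-257057 + 173889} = \frac{1}{-83168} = - \frac{1}{83168}$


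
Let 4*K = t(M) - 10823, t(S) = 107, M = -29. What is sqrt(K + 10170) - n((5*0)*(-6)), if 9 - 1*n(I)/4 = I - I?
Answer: -36 + sqrt(7491) ≈ 50.551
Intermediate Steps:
n(I) = 36 (n(I) = 36 - 4*(I - I) = 36 - 4*0 = 36 + 0 = 36)
K = -2679 (K = (107 - 10823)/4 = (1/4)*(-10716) = -2679)
sqrt(K + 10170) - n((5*0)*(-6)) = sqrt(-2679 + 10170) - 1*36 = sqrt(7491) - 36 = -36 + sqrt(7491)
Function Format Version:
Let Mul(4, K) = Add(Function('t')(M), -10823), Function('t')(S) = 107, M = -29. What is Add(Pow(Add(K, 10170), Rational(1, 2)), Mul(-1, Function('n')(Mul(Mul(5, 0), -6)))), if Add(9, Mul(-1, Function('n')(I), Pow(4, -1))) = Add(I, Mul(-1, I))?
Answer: Add(-36, Pow(7491, Rational(1, 2))) ≈ 50.551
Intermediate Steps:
Function('n')(I) = 36 (Function('n')(I) = Add(36, Mul(-4, Add(I, Mul(-1, I)))) = Add(36, Mul(-4, 0)) = Add(36, 0) = 36)
K = -2679 (K = Mul(Rational(1, 4), Add(107, -10823)) = Mul(Rational(1, 4), -10716) = -2679)
Add(Pow(Add(K, 10170), Rational(1, 2)), Mul(-1, Function('n')(Mul(Mul(5, 0), -6)))) = Add(Pow(Add(-2679, 10170), Rational(1, 2)), Mul(-1, 36)) = Add(Pow(7491, Rational(1, 2)), -36) = Add(-36, Pow(7491, Rational(1, 2)))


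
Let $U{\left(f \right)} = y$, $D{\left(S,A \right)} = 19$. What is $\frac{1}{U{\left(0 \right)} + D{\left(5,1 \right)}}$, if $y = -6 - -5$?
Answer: $\frac{1}{18} \approx 0.055556$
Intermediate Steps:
$y = -1$ ($y = -6 + 5 = -1$)
$U{\left(f \right)} = -1$
$\frac{1}{U{\left(0 \right)} + D{\left(5,1 \right)}} = \frac{1}{-1 + 19} = \frac{1}{18}$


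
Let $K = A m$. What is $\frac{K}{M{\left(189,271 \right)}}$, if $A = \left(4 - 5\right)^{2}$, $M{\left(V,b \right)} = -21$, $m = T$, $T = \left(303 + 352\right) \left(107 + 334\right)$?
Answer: $-13755$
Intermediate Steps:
$T = 288855$ ($T = 655 \cdot 441 = 288855$)
$m = 288855$
$A = 1$ ($A = \left(-1\right)^{2} = 1$)
$K = 288855$ ($K = 1 \cdot 288855 = 288855$)
$\frac{K}{M{\left(189,271 \right)}} = \frac{288855}{-21} = 288855 \left(- \frac{1}{21}\right) = -13755$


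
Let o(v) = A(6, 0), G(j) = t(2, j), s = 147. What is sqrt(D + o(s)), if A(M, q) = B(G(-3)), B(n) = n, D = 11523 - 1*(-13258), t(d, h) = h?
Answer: sqrt(24778) ≈ 157.41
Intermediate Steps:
G(j) = j
D = 24781 (D = 11523 + 13258 = 24781)
A(M, q) = -3
o(v) = -3
sqrt(D + o(s)) = sqrt(24781 - 3) = sqrt(24778)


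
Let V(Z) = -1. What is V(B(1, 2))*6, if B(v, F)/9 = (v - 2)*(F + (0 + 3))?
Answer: -6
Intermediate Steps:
B(v, F) = 9*(-2 + v)*(3 + F) (B(v, F) = 9*((v - 2)*(F + (0 + 3))) = 9*((-2 + v)*(F + 3)) = 9*((-2 + v)*(3 + F)) = 9*(-2 + v)*(3 + F))
V(B(1, 2))*6 = -1*6 = -6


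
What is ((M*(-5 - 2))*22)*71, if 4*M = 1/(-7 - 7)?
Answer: 781/4 ≈ 195.25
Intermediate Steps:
M = -1/56 (M = 1/(4*(-7 - 7)) = (¼)/(-14) = (¼)*(-1/14) = -1/56 ≈ -0.017857)
((M*(-5 - 2))*22)*71 = (-(-5 - 2)/56*22)*71 = (-1/56*(-7)*22)*71 = ((⅛)*22)*71 = (11/4)*71 = 781/4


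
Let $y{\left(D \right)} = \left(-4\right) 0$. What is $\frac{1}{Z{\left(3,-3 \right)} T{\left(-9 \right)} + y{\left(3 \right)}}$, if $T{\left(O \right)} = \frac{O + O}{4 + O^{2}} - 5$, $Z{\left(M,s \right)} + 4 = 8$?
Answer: $- \frac{85}{1772} \approx -0.047968$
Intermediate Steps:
$Z{\left(M,s \right)} = 4$ ($Z{\left(M,s \right)} = -4 + 8 = 4$)
$y{\left(D \right)} = 0$
$T{\left(O \right)} = -5 + \frac{2 O}{4 + O^{2}}$ ($T{\left(O \right)} = \frac{2 O}{4 + O^{2}} - 5 = -5 + \frac{2 O}{4 + O^{2}}$)
$\frac{1}{Z{\left(3,-3 \right)} T{\left(-9 \right)} + y{\left(3 \right)}} = \frac{1}{4 \frac{-20 - 5 \left(-9\right)^{2} + 2 \left(-9\right)}{4 + \left(-9\right)^{2}} + 0} = \frac{1}{4 \frac{-20 - 405 - 18}{4 + 81} + 0} = \frac{1}{4 \frac{-20 - 405 - 18}{85} + 0} = \frac{1}{4 \cdot \frac{1}{85} \left(-443\right) + 0} = \frac{1}{4 \left(- \frac{443}{85}\right) + 0} = \frac{1}{- \frac{1772}{85} + 0} = \frac{1}{- \frac{1772}{85}} = - \frac{85}{1772}$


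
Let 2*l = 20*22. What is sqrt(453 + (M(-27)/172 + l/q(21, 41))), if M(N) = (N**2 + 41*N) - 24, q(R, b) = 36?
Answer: sqrt(30404698)/258 ≈ 21.372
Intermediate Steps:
l = 220 (l = (20*22)/2 = (1/2)*440 = 220)
M(N) = -24 + N**2 + 41*N
sqrt(453 + (M(-27)/172 + l/q(21, 41))) = sqrt(453 + ((-24 + (-27)**2 + 41*(-27))/172 + 220/36)) = sqrt(453 + ((-24 + 729 - 1107)*(1/172) + 220*(1/36))) = sqrt(453 + (-402*1/172 + 55/9)) = sqrt(453 + (-201/86 + 55/9)) = sqrt(453 + 2921/774) = sqrt(353543/774) = sqrt(30404698)/258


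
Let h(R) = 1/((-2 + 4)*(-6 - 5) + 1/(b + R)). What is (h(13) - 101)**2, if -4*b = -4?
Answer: 962302441/94249 ≈ 10210.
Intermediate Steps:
b = 1 (b = -1/4*(-4) = 1)
h(R) = 1/(-22 + 1/(1 + R)) (h(R) = 1/((-2 + 4)*(-6 - 5) + 1/(1 + R)) = 1/(2*(-11) + 1/(1 + R)) = 1/(-22 + 1/(1 + R)))
(h(13) - 101)**2 = ((-1 - 1*13)/(21 + 22*13) - 101)**2 = ((-1 - 13)/(21 + 286) - 101)**2 = (-14/307 - 101)**2 = (-31021/307)**2 = 962302441/94249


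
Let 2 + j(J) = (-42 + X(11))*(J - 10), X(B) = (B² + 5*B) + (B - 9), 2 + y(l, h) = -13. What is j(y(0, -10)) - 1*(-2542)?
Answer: -860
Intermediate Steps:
y(l, h) = -15 (y(l, h) = -2 - 13 = -15)
X(B) = -9 + B² + 6*B (X(B) = (B² + 5*B) + (-9 + B) = -9 + B² + 6*B)
j(J) = -1362 + 136*J (j(J) = -2 + (-42 + (-9 + 11² + 6*11))*(J - 10) = -2 + (-42 + (-9 + 121 + 66))*(-10 + J) = -2 + (-42 + 178)*(-10 + J) = -2 + 136*(-10 + J) = -2 + (-1360 + 136*J) = -1362 + 136*J)
j(y(0, -10)) - 1*(-2542) = (-1362 + 136*(-15)) - 1*(-2542) = (-1362 - 2040) + 2542 = -3402 + 2542 = -860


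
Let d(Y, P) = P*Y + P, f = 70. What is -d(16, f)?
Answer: -1190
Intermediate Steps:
d(Y, P) = P + P*Y
-d(16, f) = -70*(1 + 16) = -70*17 = -1*1190 = -1190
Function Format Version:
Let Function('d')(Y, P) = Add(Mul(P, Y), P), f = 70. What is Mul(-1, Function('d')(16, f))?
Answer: -1190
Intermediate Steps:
Function('d')(Y, P) = Add(P, Mul(P, Y))
Mul(-1, Function('d')(16, f)) = Mul(-1, Mul(70, Add(1, 16))) = Mul(-1, Mul(70, 17)) = Mul(-1, 1190) = -1190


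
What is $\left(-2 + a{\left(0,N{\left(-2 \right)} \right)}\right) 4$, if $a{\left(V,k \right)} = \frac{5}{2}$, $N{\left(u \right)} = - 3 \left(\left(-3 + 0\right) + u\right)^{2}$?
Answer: $2$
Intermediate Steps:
$N{\left(u \right)} = - 3 \left(-3 + u\right)^{2}$
$a{\left(V,k \right)} = \frac{5}{2}$ ($a{\left(V,k \right)} = 5 \cdot \frac{1}{2} = \frac{5}{2}$)
$\left(-2 + a{\left(0,N{\left(-2 \right)} \right)}\right) 4 = \left(-2 + \frac{5}{2}\right) 4 = \frac{1}{2} \cdot 4 = 2$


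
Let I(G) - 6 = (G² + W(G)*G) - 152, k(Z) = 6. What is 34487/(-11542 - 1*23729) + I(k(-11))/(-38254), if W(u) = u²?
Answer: -661502212/674628417 ≈ -0.98054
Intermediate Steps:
I(G) = -146 + G² + G³ (I(G) = 6 + ((G² + G²*G) - 152) = 6 + ((G² + G³) - 152) = 6 + (-152 + G² + G³) = -146 + G² + G³)
34487/(-11542 - 1*23729) + I(k(-11))/(-38254) = 34487/(-11542 - 1*23729) + (-146 + 6² + 6³)/(-38254) = 34487/(-11542 - 23729) + (-146 + 36 + 216)*(-1/38254) = 34487/(-35271) + 106*(-1/38254) = 34487*(-1/35271) - 53/19127 = -34487/35271 - 53/19127 = -661502212/674628417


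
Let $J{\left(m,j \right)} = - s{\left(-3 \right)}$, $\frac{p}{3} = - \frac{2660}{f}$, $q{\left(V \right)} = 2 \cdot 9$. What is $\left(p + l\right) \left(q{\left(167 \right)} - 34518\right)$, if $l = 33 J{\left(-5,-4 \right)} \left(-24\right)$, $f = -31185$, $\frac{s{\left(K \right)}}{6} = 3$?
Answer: $- \frac{48692242000}{99} \approx -4.9184 \cdot 10^{8}$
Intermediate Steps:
$s{\left(K \right)} = 18$ ($s{\left(K \right)} = 6 \cdot 3 = 18$)
$q{\left(V \right)} = 18$
$p = \frac{76}{297}$ ($p = 3 \left(- \frac{2660}{-31185}\right) = 3 \left(\left(-2660\right) \left(- \frac{1}{31185}\right)\right) = 3 \cdot \frac{76}{891} = \frac{76}{297} \approx 0.25589$)
$J{\left(m,j \right)} = -18$ ($J{\left(m,j \right)} = \left(-1\right) 18 = -18$)
$l = 14256$ ($l = 33 \left(-18\right) \left(-24\right) = \left(-594\right) \left(-24\right) = 14256$)
$\left(p + l\right) \left(q{\left(167 \right)} - 34518\right) = \left(\frac{76}{297} + 14256\right) \left(18 - 34518\right) = \frac{4234108}{297} \left(-34500\right) = - \frac{48692242000}{99}$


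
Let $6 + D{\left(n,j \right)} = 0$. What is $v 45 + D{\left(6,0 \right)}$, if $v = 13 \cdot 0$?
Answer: $-6$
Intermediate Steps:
$D{\left(n,j \right)} = -6$ ($D{\left(n,j \right)} = -6 + 0 = -6$)
$v = 0$
$v 45 + D{\left(6,0 \right)} = 0 \cdot 45 - 6 = 0 - 6 = -6$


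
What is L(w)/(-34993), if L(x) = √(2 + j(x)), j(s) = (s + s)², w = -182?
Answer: -3*√14722/34993 ≈ -0.010402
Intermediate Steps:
j(s) = 4*s² (j(s) = (2*s)² = 4*s²)
L(x) = √(2 + 4*x²)
L(w)/(-34993) = √(2 + 4*(-182)²)/(-34993) = √(2 + 4*33124)*(-1/34993) = √(2 + 132496)*(-1/34993) = √132498*(-1/34993) = (3*√14722)*(-1/34993) = -3*√14722/34993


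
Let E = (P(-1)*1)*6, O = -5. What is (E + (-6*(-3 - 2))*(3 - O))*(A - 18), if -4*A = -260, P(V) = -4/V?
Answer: 12408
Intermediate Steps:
E = 24 (E = (-4/(-1)*1)*6 = (-4*(-1)*1)*6 = (4*1)*6 = 4*6 = 24)
A = 65 (A = -¼*(-260) = 65)
(E + (-6*(-3 - 2))*(3 - O))*(A - 18) = (24 + (-6*(-3 - 2))*(3 - 1*(-5)))*(65 - 18) = (24 + (-6*(-5))*(3 + 5))*47 = (24 + 30*8)*47 = (24 + 240)*47 = 264*47 = 12408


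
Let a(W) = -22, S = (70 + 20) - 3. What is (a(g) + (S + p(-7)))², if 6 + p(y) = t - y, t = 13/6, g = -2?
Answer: 167281/36 ≈ 4646.7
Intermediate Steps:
S = 87 (S = 90 - 3 = 87)
t = 13/6 (t = 13*(⅙) = 13/6 ≈ 2.1667)
p(y) = -23/6 - y (p(y) = -6 + (13/6 - y) = -23/6 - y)
(a(g) + (S + p(-7)))² = (-22 + (87 + (-23/6 - 1*(-7))))² = (-22 + (87 + (-23/6 + 7)))² = (-22 + (87 + 19/6))² = (-22 + 541/6)² = (409/6)² = 167281/36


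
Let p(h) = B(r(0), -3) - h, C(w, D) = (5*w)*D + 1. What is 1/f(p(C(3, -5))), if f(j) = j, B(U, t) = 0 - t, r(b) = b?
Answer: 1/77 ≈ 0.012987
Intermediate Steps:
C(w, D) = 1 + 5*D*w (C(w, D) = 5*D*w + 1 = 1 + 5*D*w)
B(U, t) = -t
p(h) = 3 - h (p(h) = -1*(-3) - h = 3 - h)
1/f(p(C(3, -5))) = 1/(3 - (1 + 5*(-5)*3)) = 1/(3 - (1 - 75)) = 1/(3 - 1*(-74)) = 1/(3 + 74) = 1/77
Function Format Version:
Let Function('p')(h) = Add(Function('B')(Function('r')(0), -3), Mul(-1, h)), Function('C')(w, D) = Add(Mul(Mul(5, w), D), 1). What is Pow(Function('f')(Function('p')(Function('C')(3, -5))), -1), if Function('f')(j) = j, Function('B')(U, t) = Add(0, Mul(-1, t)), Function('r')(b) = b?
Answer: Rational(1, 77) ≈ 0.012987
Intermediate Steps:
Function('C')(w, D) = Add(1, Mul(5, D, w)) (Function('C')(w, D) = Add(Mul(5, D, w), 1) = Add(1, Mul(5, D, w)))
Function('B')(U, t) = Mul(-1, t)
Function('p')(h) = Add(3, Mul(-1, h)) (Function('p')(h) = Add(Mul(-1, -3), Mul(-1, h)) = Add(3, Mul(-1, h)))
Pow(Function('f')(Function('p')(Function('C')(3, -5))), -1) = Pow(Add(3, Mul(-1, Add(1, Mul(5, -5, 3)))), -1) = Pow(Add(3, Mul(-1, Add(1, -75))), -1) = Pow(Add(3, Mul(-1, -74)), -1) = Pow(Add(3, 74), -1) = Pow(77, -1) = Rational(1, 77)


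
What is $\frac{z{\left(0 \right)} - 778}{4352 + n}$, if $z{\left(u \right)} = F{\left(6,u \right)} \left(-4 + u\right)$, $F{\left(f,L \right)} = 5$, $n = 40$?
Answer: $- \frac{133}{732} \approx -0.18169$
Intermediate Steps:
$z{\left(u \right)} = -20 + 5 u$ ($z{\left(u \right)} = 5 \left(-4 + u\right) = -20 + 5 u$)
$\frac{z{\left(0 \right)} - 778}{4352 + n} = \frac{\left(-20 + 5 \cdot 0\right) - 778}{4352 + 40} = \frac{\left(-20 + 0\right) - 778}{4392} = \left(-20 - 778\right) \frac{1}{4392} = \left(-798\right) \frac{1}{4392} = - \frac{133}{732}$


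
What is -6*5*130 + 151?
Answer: -3749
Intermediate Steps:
-6*5*130 + 151 = -30*130 + 151 = -3900 + 151 = -3749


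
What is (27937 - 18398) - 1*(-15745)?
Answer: 25284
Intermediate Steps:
(27937 - 18398) - 1*(-15745) = 9539 + 15745 = 25284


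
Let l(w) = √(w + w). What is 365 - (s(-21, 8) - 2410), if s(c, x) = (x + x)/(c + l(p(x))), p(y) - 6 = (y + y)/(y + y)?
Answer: 169323/61 + 16*√14/427 ≈ 2775.9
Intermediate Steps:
p(y) = 7 (p(y) = 6 + (y + y)/(y + y) = 6 + (2*y)/((2*y)) = 6 + (2*y)*(1/(2*y)) = 6 + 1 = 7)
l(w) = √2*√w (l(w) = √(2*w) = √2*√w)
s(c, x) = 2*x/(c + √14) (s(c, x) = (x + x)/(c + √2*√7) = (2*x)/(c + √14) = 2*x/(c + √14))
365 - (s(-21, 8) - 2410) = 365 - (2*8/(-21 + √14) - 2410) = 365 - (16/(-21 + √14) - 2410) = 365 - (-2410 + 16/(-21 + √14)) = 365 + (2410 - 16/(-21 + √14)) = 2775 - 16/(-21 + √14)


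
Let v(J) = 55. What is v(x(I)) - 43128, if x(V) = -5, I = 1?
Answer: -43073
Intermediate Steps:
v(x(I)) - 43128 = 55 - 43128 = -43073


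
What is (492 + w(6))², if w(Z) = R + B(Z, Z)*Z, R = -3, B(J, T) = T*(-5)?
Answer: 95481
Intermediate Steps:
B(J, T) = -5*T
w(Z) = -3 - 5*Z² (w(Z) = -3 + (-5*Z)*Z = -3 - 5*Z²)
(492 + w(6))² = (492 + (-3 - 5*6²))² = (492 + (-3 - 5*36))² = (492 + (-3 - 180))² = (492 - 183)² = 309² = 95481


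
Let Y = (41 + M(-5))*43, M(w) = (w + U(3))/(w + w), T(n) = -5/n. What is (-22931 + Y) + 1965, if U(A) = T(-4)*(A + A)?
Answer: -76855/4 ≈ -19214.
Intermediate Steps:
U(A) = 5*A/2 (U(A) = (-5/(-4))*(A + A) = (-5*(-1/4))*(2*A) = 5*(2*A)/4 = 5*A/2)
M(w) = (15/2 + w)/(2*w) (M(w) = (w + (5/2)*3)/(w + w) = (w + 15/2)/((2*w)) = (15/2 + w)*(1/(2*w)) = (15/2 + w)/(2*w))
Y = 7009/4 (Y = (41 + (1/4)*(15 + 2*(-5))/(-5))*43 = (41 + (1/4)*(-1/5)*(15 - 10))*43 = (41 + (1/4)*(-1/5)*5)*43 = (41 - 1/4)*43 = (163/4)*43 = 7009/4 ≈ 1752.3)
(-22931 + Y) + 1965 = (-22931 + 7009/4) + 1965 = -84715/4 + 1965 = -76855/4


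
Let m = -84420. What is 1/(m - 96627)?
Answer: -1/181047 ≈ -5.5234e-6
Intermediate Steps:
1/(m - 96627) = 1/(-84420 - 96627) = 1/(-181047) = -1/181047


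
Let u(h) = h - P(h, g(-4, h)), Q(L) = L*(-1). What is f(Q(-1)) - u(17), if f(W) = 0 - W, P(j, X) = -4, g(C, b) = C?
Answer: -22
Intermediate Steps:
Q(L) = -L
f(W) = -W
u(h) = 4 + h (u(h) = h - 1*(-4) = h + 4 = 4 + h)
f(Q(-1)) - u(17) = -(-1)*(-1) - (4 + 17) = -1*1 - 1*21 = -1 - 21 = -22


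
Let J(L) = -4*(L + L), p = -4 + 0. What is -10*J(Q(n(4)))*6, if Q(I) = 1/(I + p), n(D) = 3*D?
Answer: 60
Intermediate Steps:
p = -4
Q(I) = 1/(-4 + I) (Q(I) = 1/(I - 4) = 1/(-4 + I))
J(L) = -8*L
-10*J(Q(n(4)))*6 = -(-80)/(-4 + 3*4)*6 = -(-80)/(-4 + 12)*6 = -(-80)/8*6 = -10*(-1)*6 = 10*6 = 60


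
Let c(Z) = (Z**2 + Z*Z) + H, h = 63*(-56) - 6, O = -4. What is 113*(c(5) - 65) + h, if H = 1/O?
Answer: -21029/4 ≈ -5257.3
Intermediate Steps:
h = -3534 (h = -3528 - 6 = -3534)
H = -1/4 (H = 1/(-4) = -1/4 ≈ -0.25000)
c(Z) = -1/4 + 2*Z**2 (c(Z) = (Z**2 + Z*Z) - 1/4 = (Z**2 + Z**2) - 1/4 = 2*Z**2 - 1/4 = -1/4 + 2*Z**2)
113*(c(5) - 65) + h = 113*((-1/4 + 2*5**2) - 65) - 3534 = 113*((-1/4 + 2*25) - 65) - 3534 = 113*((-1/4 + 50) - 65) - 3534 = 113*(199/4 - 65) - 3534 = 113*(-61/4) - 3534 = -6893/4 - 3534 = -21029/4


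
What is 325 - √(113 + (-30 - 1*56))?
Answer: 325 - 3*√3 ≈ 319.80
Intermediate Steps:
325 - √(113 + (-30 - 1*56)) = 325 - √(113 + (-30 - 56)) = 325 - √(113 - 86) = 325 - √27 = 325 - 3*√3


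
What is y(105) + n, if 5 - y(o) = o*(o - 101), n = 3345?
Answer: 2930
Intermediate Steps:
y(o) = 5 - o*(-101 + o) (y(o) = 5 - o*(o - 101) = 5 - o*(-101 + o))
y(105) + n = (5 - 1*105² + 101*105) + 3345 = (5 - 1*11025 + 10605) + 3345 = (5 - 11025 + 10605) + 3345 = -415 + 3345 = 2930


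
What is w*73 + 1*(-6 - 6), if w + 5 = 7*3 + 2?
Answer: 1302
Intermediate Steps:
w = 18 (w = -5 + (7*3 + 2) = -5 + (21 + 2) = -5 + 23 = 18)
w*73 + 1*(-6 - 6) = 18*73 + 1*(-6 - 6) = 1314 + 1*(-12) = 1314 - 12 = 1302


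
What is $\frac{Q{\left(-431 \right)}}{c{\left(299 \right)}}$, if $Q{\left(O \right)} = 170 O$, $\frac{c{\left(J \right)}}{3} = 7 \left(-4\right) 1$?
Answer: $\frac{36635}{42} \approx 872.26$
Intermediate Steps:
$c{\left(J \right)} = -84$ ($c{\left(J \right)} = 3 \cdot 7 \left(-4\right) 1 = 3 \left(\left(-28\right) 1\right) = 3 \left(-28\right) = -84$)
$\frac{Q{\left(-431 \right)}}{c{\left(299 \right)}} = \frac{170 \left(-431\right)}{-84} = \left(-73270\right) \left(- \frac{1}{84}\right) = \frac{36635}{42}$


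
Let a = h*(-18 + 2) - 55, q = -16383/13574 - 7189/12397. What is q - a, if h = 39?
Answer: 1479991125/2185414 ≈ 677.21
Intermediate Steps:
q = -3904981/2185414 (q = -16383*1/13574 - 7189*1/12397 = -16383/13574 - 1027/1771 = -3904981/2185414 ≈ -1.7868)
a = -679 (a = 39*(-18 + 2) - 55 = 39*(-16) - 55 = -624 - 55 = -679)
q - a = -3904981/2185414 - 1*(-679) = -3904981/2185414 + 679 = 1479991125/2185414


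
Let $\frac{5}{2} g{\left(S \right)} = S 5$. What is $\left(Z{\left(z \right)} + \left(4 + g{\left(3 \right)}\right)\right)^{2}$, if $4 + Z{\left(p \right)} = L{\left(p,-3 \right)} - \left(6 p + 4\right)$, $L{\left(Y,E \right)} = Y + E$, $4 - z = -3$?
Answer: $1296$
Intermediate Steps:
$g{\left(S \right)} = 2 S$ ($g{\left(S \right)} = \frac{2 S 5}{5} = \frac{2 \cdot 5 S}{5} = 2 S$)
$z = 7$ ($z = 4 - -3 = 4 + 3 = 7$)
$L{\left(Y,E \right)} = E + Y$
$Z{\left(p \right)} = -11 - 5 p$ ($Z{\left(p \right)} = -4 + \left(\left(-3 + p\right) - \left(6 p + 4\right)\right) = -4 + \left(\left(-3 + p\right) - \left(4 + 6 p\right)\right) = -4 - \left(7 + 5 p\right) = -11 - 5 p$)
$\left(Z{\left(z \right)} + \left(4 + g{\left(3 \right)}\right)\right)^{2} = \left(\left(-11 - 35\right) + \left(4 + 2 \cdot 3\right)\right)^{2} = \left(\left(-11 - 35\right) + \left(4 + 6\right)\right)^{2} = \left(-46 + 10\right)^{2} = \left(-36\right)^{2} = 1296$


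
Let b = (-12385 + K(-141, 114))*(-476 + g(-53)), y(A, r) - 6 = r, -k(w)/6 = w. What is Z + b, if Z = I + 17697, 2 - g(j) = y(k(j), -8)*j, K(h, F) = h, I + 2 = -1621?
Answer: 7281154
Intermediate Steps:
I = -1623 (I = -2 - 1621 = -1623)
k(w) = -6*w
y(A, r) = 6 + r
g(j) = 2 + 2*j (g(j) = 2 - (6 - 8)*j = 2 - (-2)*j = 2 + 2*j)
Z = 16074 (Z = -1623 + 17697 = 16074)
b = 7265080 (b = (-12385 - 141)*(-476 + (2 + 2*(-53))) = -12526*(-476 + (2 - 106)) = -12526*(-476 - 104) = -12526*(-580) = 7265080)
Z + b = 16074 + 7265080 = 7281154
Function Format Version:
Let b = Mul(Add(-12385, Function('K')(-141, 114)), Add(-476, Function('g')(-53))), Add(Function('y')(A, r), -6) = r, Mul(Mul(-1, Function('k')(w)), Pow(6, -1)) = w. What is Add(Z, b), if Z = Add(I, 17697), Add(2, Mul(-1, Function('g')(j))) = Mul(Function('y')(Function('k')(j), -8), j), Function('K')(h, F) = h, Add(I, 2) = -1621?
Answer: 7281154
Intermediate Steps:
I = -1623 (I = Add(-2, -1621) = -1623)
Function('k')(w) = Mul(-6, w)
Function('y')(A, r) = Add(6, r)
Function('g')(j) = Add(2, Mul(2, j)) (Function('g')(j) = Add(2, Mul(-1, Mul(Add(6, -8), j))) = Add(2, Mul(-1, Mul(-2, j))) = Add(2, Mul(2, j)))
Z = 16074 (Z = Add(-1623, 17697) = 16074)
b = 7265080 (b = Mul(Add(-12385, -141), Add(-476, Add(2, Mul(2, -53)))) = Mul(-12526, Add(-476, Add(2, -106))) = Mul(-12526, Add(-476, -104)) = Mul(-12526, -580) = 7265080)
Add(Z, b) = Add(16074, 7265080) = 7281154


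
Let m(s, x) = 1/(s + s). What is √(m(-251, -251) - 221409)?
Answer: I*√55795954138/502 ≈ 470.54*I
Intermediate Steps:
m(s, x) = 1/(2*s)
√(m(-251, -251) - 221409) = √((½)/(-251) - 221409) = √((½)*(-1/251) - 221409) = √(-1/502 - 221409) = √(-111147319/502) = I*√55795954138/502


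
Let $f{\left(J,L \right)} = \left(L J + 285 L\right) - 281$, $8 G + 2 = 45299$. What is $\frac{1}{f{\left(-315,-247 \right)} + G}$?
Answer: $\frac{8}{102329} \approx 7.8179 \cdot 10^{-5}$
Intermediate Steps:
$G = \frac{45297}{8}$ ($G = - \frac{1}{4} + \frac{1}{8} \cdot 45299 = - \frac{1}{4} + \frac{45299}{8} = \frac{45297}{8} \approx 5662.1$)
$f{\left(J,L \right)} = -281 + 285 L + J L$ ($f{\left(J,L \right)} = \left(J L + 285 L\right) - 281 = \left(285 L + J L\right) - 281 = -281 + 285 L + J L$)
$\frac{1}{f{\left(-315,-247 \right)} + G} = \frac{1}{\left(-281 + 285 \left(-247\right) - -77805\right) + \frac{45297}{8}} = \frac{1}{\left(-281 - 70395 + 77805\right) + \frac{45297}{8}} = \frac{1}{7129 + \frac{45297}{8}} = \frac{1}{\frac{102329}{8}} = \frac{8}{102329}$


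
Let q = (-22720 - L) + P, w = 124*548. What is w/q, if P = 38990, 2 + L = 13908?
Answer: 16988/591 ≈ 28.745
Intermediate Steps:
L = 13906 (L = -2 + 13908 = 13906)
w = 67952
q = 2364 (q = (-22720 - 1*13906) + 38990 = (-22720 - 13906) + 38990 = -36626 + 38990 = 2364)
w/q = 67952/2364 = 67952*(1/2364) = 16988/591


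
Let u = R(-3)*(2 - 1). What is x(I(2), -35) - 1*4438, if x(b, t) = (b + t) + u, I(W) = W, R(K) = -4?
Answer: -4475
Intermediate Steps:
u = -4 (u = -4*(2 - 1) = -4*1 = -4)
x(b, t) = -4 + b + t (x(b, t) = (b + t) - 4 = -4 + b + t)
x(I(2), -35) - 1*4438 = (-4 + 2 - 35) - 1*4438 = -37 - 4438 = -4475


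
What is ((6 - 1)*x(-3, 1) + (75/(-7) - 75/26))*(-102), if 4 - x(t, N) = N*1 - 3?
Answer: -152235/91 ≈ -1672.9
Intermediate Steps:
x(t, N) = 7 - N (x(t, N) = 4 - (N*1 - 3) = 4 - (N - 3) = 4 - (-3 + N) = 4 + (3 - N) = 7 - N)
((6 - 1)*x(-3, 1) + (75/(-7) - 75/26))*(-102) = ((6 - 1)*(7 - 1*1) + (75/(-7) - 75/26))*(-102) = (5*(7 - 1) + (75*(-1/7) - 75*1/26))*(-102) = (5*6 + (-75/7 - 75/26))*(-102) = (30 - 2475/182)*(-102) = (2985/182)*(-102) = -152235/91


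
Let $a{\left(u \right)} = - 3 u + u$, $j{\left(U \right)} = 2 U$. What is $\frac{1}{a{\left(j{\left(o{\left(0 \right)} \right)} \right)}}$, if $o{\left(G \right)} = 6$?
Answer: $- \frac{1}{24} \approx -0.041667$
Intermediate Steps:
$a{\left(u \right)} = - 2 u$
$\frac{1}{a{\left(j{\left(o{\left(0 \right)} \right)} \right)}} = \frac{1}{\left(-2\right) 2 \cdot 6} = \frac{1}{\left(-2\right) 12} = \frac{1}{-24} = - \frac{1}{24}$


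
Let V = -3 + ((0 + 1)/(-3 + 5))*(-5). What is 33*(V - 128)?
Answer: -8811/2 ≈ -4405.5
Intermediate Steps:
V = -11/2 (V = -3 + (1/2)*(-5) = -3 + (1*(½))*(-5) = -3 + (½)*(-5) = -3 - 5/2 = -11/2 ≈ -5.5000)
33*(V - 128) = 33*(-11/2 - 128) = 33*(-267/2) = -8811/2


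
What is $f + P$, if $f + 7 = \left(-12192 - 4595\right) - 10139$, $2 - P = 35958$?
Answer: $-62889$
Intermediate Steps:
$P = -35956$ ($P = 2 - 35958 = -35956$)
$f = -26933$ ($f = -7 - 26926 = -26933$)
$f + P = -26933 - 35956 = -62889$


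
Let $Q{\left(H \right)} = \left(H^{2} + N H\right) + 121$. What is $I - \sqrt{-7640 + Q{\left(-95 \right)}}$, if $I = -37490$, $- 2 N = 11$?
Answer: $-37490 - \frac{\sqrt{8114}}{2} \approx -37535.0$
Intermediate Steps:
$N = - \frac{11}{2}$ ($N = \left(- \frac{1}{2}\right) 11 = - \frac{11}{2} \approx -5.5$)
$Q{\left(H \right)} = 121 + H^{2} - \frac{11 H}{2}$ ($Q{\left(H \right)} = \left(H^{2} - \frac{11 H}{2}\right) + 121 = 121 + H^{2} - \frac{11 H}{2}$)
$I - \sqrt{-7640 + Q{\left(-95 \right)}} = -37490 - \sqrt{-7640 + \left(121 + \left(-95\right)^{2} - - \frac{1045}{2}\right)} = -37490 - \sqrt{-7640 + \left(121 + 9025 + \frac{1045}{2}\right)} = -37490 - \sqrt{-7640 + \frac{19337}{2}} = -37490 - \sqrt{\frac{4057}{2}} = -37490 - \frac{\sqrt{8114}}{2}$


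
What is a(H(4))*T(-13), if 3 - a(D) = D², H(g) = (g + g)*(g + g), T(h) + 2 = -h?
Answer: -45023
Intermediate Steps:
T(h) = -2 - h
H(g) = 4*g² (H(g) = (2*g)*(2*g) = 4*g²)
a(D) = 3 - D²
a(H(4))*T(-13) = (3 - (4*4²)²)*(-2 - 1*(-13)) = (3 - (4*16)²)*(-2 + 13) = (3 - 1*64²)*11 = (3 - 1*4096)*11 = (3 - 4096)*11 = -4093*11 = -45023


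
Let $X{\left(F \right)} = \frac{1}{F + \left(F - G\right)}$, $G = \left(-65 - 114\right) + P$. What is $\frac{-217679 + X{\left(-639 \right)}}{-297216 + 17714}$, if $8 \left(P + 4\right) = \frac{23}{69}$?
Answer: $\frac{5720821823}{7345592062} \approx 0.77881$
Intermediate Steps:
$P = - \frac{95}{24}$ ($P = -4 + \frac{23 \cdot \frac{1}{69}}{8} = -4 + \frac{1}{8} \cdot \frac{1}{3} = -4 + \frac{1}{24} = - \frac{95}{24} \approx -3.9583$)
$G = - \frac{4391}{24}$ ($G = \left(-65 - 114\right) - \frac{95}{24} = -179 - \frac{95}{24} = - \frac{4391}{24} \approx -182.96$)
$X{\left(F \right)} = \frac{1}{\frac{4391}{24} + 2 F}$ ($X{\left(F \right)} = \frac{1}{F + \left(F - - \frac{4391}{24}\right)} = \frac{1}{F + \left(F + \frac{4391}{24}\right)} = \frac{1}{F + \left(\frac{4391}{24} + F\right)} = \frac{1}{\frac{4391}{24} + 2 F}$)
$\frac{-217679 + X{\left(-639 \right)}}{-297216 + 17714} = \frac{-217679 + \frac{24}{4391 + 48 \left(-639\right)}}{-297216 + 17714} = \frac{-217679 + \frac{24}{4391 - 30672}}{-279502} = \left(-217679 + \frac{24}{-26281}\right) \left(- \frac{1}{279502}\right) = \left(-217679 + 24 \left(- \frac{1}{26281}\right)\right) \left(- \frac{1}{279502}\right) = \left(-217679 - \frac{24}{26281}\right) \left(- \frac{1}{279502}\right) = \left(- \frac{5720821823}{26281}\right) \left(- \frac{1}{279502}\right) = \frac{5720821823}{7345592062}$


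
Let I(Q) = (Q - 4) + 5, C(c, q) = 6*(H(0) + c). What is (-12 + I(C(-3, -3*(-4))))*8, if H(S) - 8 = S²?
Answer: 152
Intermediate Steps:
H(S) = 8 + S²
C(c, q) = 48 + 6*c (C(c, q) = 6*((8 + 0²) + c) = 6*((8 + 0) + c) = 6*(8 + c) = 48 + 6*c)
I(Q) = 1 + Q (I(Q) = (-4 + Q) + 5 = 1 + Q)
(-12 + I(C(-3, -3*(-4))))*8 = (-12 + (1 + (48 + 6*(-3))))*8 = (-12 + (1 + (48 - 18)))*8 = (-12 + (1 + 30))*8 = (-12 + 31)*8 = 19*8 = 152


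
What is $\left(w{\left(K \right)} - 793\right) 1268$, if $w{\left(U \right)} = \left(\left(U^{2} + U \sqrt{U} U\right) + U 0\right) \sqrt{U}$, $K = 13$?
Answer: $1780272 + 214292 \sqrt{13} \approx 2.5529 \cdot 10^{6}$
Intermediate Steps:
$w{\left(U \right)} = \sqrt{U} \left(U^{2} + U^{\frac{5}{2}}\right)$ ($w{\left(U \right)} = \left(\left(U^{2} + U^{\frac{3}{2}} U\right) + 0\right) \sqrt{U} = \left(\left(U^{2} + U^{\frac{5}{2}}\right) + 0\right) \sqrt{U} = \left(U^{2} + U^{\frac{5}{2}}\right) \sqrt{U} = \sqrt{U} \left(U^{2} + U^{\frac{5}{2}}\right)$)
$\left(w{\left(K \right)} - 793\right) 1268 = \left(\left(13^{3} + 13^{\frac{5}{2}}\right) - 793\right) 1268 = \left(\left(2197 + 169 \sqrt{13}\right) - 793\right) 1268 = \left(1404 + 169 \sqrt{13}\right) 1268 = 1780272 + 214292 \sqrt{13}$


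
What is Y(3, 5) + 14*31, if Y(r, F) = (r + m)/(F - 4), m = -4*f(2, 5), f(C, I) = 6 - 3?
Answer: 425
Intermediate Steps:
f(C, I) = 3
m = -12 (m = -4*3 = -12)
Y(r, F) = (-12 + r)/(-4 + F) (Y(r, F) = (r - 12)/(F - 4) = (-12 + r)/(-4 + F))
Y(3, 5) + 14*31 = (-12 + 3)/(-4 + 5) + 14*31 = -9/1 + 434 = 1*(-9) + 434 = -9 + 434 = 425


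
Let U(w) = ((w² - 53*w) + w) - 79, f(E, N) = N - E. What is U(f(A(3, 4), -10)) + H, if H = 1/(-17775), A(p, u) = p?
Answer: 13615649/17775 ≈ 766.00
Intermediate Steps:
U(w) = -79 + w² - 52*w (U(w) = (w² - 52*w) - 79 = -79 + w² - 52*w)
H = -1/17775 ≈ -5.6259e-5
U(f(A(3, 4), -10)) + H = (-79 + (-10 - 1*3)² - 52*(-10 - 1*3)) - 1/17775 = (-79 + (-10 - 3)² - 52*(-10 - 3)) - 1/17775 = (-79 + (-13)² - 52*(-13)) - 1/17775 = (-79 + 169 + 676) - 1/17775 = 766 - 1/17775 = 13615649/17775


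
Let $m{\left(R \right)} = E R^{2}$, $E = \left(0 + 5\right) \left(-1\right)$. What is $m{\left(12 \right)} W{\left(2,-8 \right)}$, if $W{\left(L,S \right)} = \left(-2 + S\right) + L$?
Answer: $5760$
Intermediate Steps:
$E = -5$ ($E = 5 \left(-1\right) = -5$)
$W{\left(L,S \right)} = -2 + L + S$
$m{\left(R \right)} = - 5 R^{2}$
$m{\left(12 \right)} W{\left(2,-8 \right)} = - 5 \cdot 12^{2} \left(-2 + 2 - 8\right) = \left(-5\right) 144 \left(-8\right) = \left(-720\right) \left(-8\right) = 5760$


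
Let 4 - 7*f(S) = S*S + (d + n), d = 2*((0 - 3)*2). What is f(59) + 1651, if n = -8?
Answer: 8100/7 ≈ 1157.1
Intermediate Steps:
d = -12 (d = 2*(-3*2) = 2*(-6) = -12)
f(S) = 24/7 - S²/7 (f(S) = 4/7 - (S*S + (-12 - 8))/7 = 4/7 - (S² - 20)/7 = 4/7 - (-20 + S²)/7 = 4/7 + (20/7 - S²/7) = 24/7 - S²/7)
f(59) + 1651 = (24/7 - ⅐*59²) + 1651 = (24/7 - ⅐*3481) + 1651 = (24/7 - 3481/7) + 1651 = -3457/7 + 1651 = 8100/7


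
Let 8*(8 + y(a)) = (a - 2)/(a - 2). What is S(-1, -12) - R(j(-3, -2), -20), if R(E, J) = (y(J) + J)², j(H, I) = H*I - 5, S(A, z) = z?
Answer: -50497/64 ≈ -789.02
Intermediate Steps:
y(a) = -63/8 (y(a) = -8 + ((a - 2)/(a - 2))/8 = -8 + ((-2 + a)/(-2 + a))/8 = -8 + (⅛)*1 = -8 + ⅛ = -63/8)
j(H, I) = -5 + H*I
R(E, J) = (-63/8 + J)²
S(-1, -12) - R(j(-3, -2), -20) = -12 - (-63 + 8*(-20))²/64 = -12 - (-63 - 160)²/64 = -12 - (-223)²/64 = -12 - 49729/64 = -50497/64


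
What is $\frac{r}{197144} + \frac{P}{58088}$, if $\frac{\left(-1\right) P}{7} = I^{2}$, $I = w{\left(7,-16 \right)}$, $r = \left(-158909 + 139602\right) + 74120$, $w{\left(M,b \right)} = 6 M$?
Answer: $\frac{93705429}{1431462584} \approx 0.065461$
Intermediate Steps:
$r = 54813$ ($r = -19307 + 74120 = 54813$)
$I = 42$ ($I = 6 \cdot 7 = 42$)
$P = -12348$ ($P = - 7 \cdot 42^{2} = \left(-7\right) 1764 = -12348$)
$\frac{r}{197144} + \frac{P}{58088} = \frac{54813}{197144} - \frac{12348}{58088} = 54813 \cdot \frac{1}{197144} - \frac{3087}{14522} = \frac{54813}{197144} - \frac{3087}{14522} = \frac{93705429}{1431462584}$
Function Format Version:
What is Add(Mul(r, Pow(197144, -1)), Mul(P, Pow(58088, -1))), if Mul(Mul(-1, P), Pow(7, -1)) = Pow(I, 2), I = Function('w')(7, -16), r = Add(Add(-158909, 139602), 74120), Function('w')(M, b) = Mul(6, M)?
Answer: Rational(93705429, 1431462584) ≈ 0.065461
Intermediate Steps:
r = 54813 (r = Add(-19307, 74120) = 54813)
I = 42 (I = Mul(6, 7) = 42)
P = -12348 (P = Mul(-7, Pow(42, 2)) = Mul(-7, 1764) = -12348)
Add(Mul(r, Pow(197144, -1)), Mul(P, Pow(58088, -1))) = Add(Mul(54813, Pow(197144, -1)), Mul(-12348, Pow(58088, -1))) = Add(Mul(54813, Rational(1, 197144)), Mul(-12348, Rational(1, 58088))) = Add(Rational(54813, 197144), Rational(-3087, 14522)) = Rational(93705429, 1431462584)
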